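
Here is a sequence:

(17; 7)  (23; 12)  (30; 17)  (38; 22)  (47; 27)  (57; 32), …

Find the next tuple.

(68; 37)

First part: differences are 6, 7, 8, … (increasing by 1 each time), so 17, 23, 30, 38, 47, 57 → 68.
For the second part, +5 each step: 7, 12, 17, 22, 27, 32 → 37.
Putting it together: (68; 37).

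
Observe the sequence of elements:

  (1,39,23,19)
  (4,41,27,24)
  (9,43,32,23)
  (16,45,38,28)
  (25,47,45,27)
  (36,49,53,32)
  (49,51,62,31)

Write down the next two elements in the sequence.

First part — perfect squares: 1², 2², 3², …: 1, 4, 9, 16, 25, 36, 49 → 64 → 81.
Second part — +2 each step: 39, 41, 43, 45, 47, 49, 51 → 53 → 55.
Third part: differences are 4, 5, 6, … (increasing by 1 each time), so 23, 27, 32, 38, 45, 53, 62 → 72 → 83.
Fourth part: alternating steps +5, −1, +5, −1, …, so 19, 24, 23, 28, 27, 32, 31 → 36 → 35.
Putting the parts together: (64,53,72,36) and then (81,55,83,35).

(64,53,72,36), (81,55,83,35)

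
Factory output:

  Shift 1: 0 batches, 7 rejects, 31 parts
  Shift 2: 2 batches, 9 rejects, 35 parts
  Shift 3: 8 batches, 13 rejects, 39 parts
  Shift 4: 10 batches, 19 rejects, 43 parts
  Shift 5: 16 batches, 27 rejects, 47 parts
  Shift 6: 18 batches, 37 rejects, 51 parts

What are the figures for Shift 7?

Batches — alternating steps +2, +6, +2, +6, …: 0, 2, 8, 10, 16, 18 → 24.
Rejects goes 7, 9, 13, 19, 27, 37 → 49 (differences are 2, 4, 6, … (increasing by 2 each time)).
Parts goes 31, 35, 39, 43, 47, 51 → 55 (+4 each step).
So the next row is 24 batches, 49 rejects, 55 parts.

24 batches, 49 rejects, 55 parts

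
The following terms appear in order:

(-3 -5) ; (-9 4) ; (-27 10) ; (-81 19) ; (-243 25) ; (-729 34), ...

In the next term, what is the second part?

First part: ×3 each step, so -3, -9, -27, -81, -243, -729 → -2187.
For the second part, alternating steps +9, +6, +9, +6, …: -5, 4, 10, 19, 25, 34 → 40.

40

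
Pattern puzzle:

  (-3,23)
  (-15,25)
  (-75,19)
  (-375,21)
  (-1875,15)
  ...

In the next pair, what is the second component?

17

Second component: 23, 25, 19, 21, 15 → 17 (alternating steps +2, −6, +2, −6, …).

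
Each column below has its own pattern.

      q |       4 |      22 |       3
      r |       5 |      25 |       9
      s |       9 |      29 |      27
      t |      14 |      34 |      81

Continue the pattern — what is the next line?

Letter: q, r, s, t → u (letters move forward 1 place in the alphabet).
Second component — each term is the sum of the two before it: 4, 5, 9, 14 → 23.
For the third component, differences are 3, 4, 5, … (increasing by 1 each time): 22, 25, 29, 34 → 40.
Fourth component: ×3 each step; 3, 9, 27, 81 → 243.
Putting it together: u  23  40  243.

u  23  40  243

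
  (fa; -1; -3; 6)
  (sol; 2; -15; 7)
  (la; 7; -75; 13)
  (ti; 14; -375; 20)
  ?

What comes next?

(do; 23; -1875; 33)

Note: runs through the solfège scale do→ti; fa, sol, la, ti → do.
For the second coordinate, differences are 3, 5, 7, … (increasing by 2 each time): -1, 2, 7, 14 → 23.
For the third coordinate, ×5 each step: -3, -15, -75, -375 → -1875.
Fourth coordinate goes 6, 7, 13, 20 → 33 (each term is the sum of the two before it).
Putting it together: (do; 23; -1875; 33).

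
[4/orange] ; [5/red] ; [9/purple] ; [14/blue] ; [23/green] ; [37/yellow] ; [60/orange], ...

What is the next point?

First value goes 4, 5, 9, 14, 23, 37, 60 → 97 (each term is the sum of the two before it).
Colour goes orange, red, purple, blue, green, yellow, orange → red (repeats orange → red → purple → blue → green → yellow).
So the next point is [97/red].

[97/red]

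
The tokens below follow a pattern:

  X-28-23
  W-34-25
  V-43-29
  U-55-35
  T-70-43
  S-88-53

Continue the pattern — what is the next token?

Letter: letters move back 1 place in the alphabet, so X, W, V, U, T, S → R.
Second component: 28, 34, 43, 55, 70, 88 → 109 (differences are 6, 9, 12, … (increasing by 3 each time)).
Third component: 23, 25, 29, 35, 43, 53 → 65 (differences are 2, 4, 6, … (increasing by 2 each time)).
Combining the parts gives R-109-65.

R-109-65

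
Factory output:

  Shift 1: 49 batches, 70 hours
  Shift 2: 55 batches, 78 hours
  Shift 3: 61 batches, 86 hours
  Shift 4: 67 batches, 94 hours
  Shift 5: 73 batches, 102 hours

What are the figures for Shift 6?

For the batches, +6 each step: 49, 55, 61, 67, 73 → 79.
For the hours, +8 each step: 70, 78, 86, 94, 102 → 110.
Putting it together: 79 batches, 110 hours.

79 batches, 110 hours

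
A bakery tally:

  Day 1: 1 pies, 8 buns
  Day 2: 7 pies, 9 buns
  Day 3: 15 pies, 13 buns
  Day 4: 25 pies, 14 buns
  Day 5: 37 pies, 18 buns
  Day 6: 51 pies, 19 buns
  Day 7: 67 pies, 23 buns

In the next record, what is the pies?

Pies goes 1, 7, 15, 25, 37, 51, 67 → 85 (differences are 6, 8, 10, … (increasing by 2 each time)).

85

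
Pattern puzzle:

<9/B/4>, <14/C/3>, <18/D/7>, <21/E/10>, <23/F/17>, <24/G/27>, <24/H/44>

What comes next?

<23/I/71>

First part — differences are 5, 4, 3, … (decreasing by 1 each time): 9, 14, 18, 21, 23, 24, 24 → 23.
Letter: letters move forward 1 place in the alphabet; B, C, D, E, F, G, H → I.
Third part goes 4, 3, 7, 10, 17, 27, 44 → 71 (each term is the sum of the two before it).
Putting it together: <23/I/71>.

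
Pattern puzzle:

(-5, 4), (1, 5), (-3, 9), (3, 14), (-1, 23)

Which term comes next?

(5, 37)

For the first part, alternating steps +6, −4, +6, −4, …: -5, 1, -3, 3, -1 → 5.
Second part goes 4, 5, 9, 14, 23 → 37 (each term is the sum of the two before it).
So the next term is (5, 37).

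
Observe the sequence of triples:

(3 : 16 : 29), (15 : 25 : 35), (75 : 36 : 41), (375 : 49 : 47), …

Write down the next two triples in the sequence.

(1875 : 64 : 53), (9375 : 81 : 59)

First component: 3, 15, 75, 375 → 1875 → 9375 (×5 each step).
Second component — perfect squares: 4², 5², 6², …: 16, 25, 36, 49 → 64 → 81.
Third component: +6 each step; 29, 35, 41, 47 → 53 → 59.
So the next two triples are (1875 : 64 : 53) and (9375 : 81 : 59).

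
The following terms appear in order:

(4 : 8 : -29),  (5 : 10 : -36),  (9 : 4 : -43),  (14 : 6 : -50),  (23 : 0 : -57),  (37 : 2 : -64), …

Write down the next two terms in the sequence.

First entry: each term is the sum of the two before it, so 4, 5, 9, 14, 23, 37 → 60 → 97.
For the second entry, alternating steps +2, −6, +2, −6, …: 8, 10, 4, 6, 0, 2 → -4 → -2.
For the third entry, −7 each step: -29, -36, -43, -50, -57, -64 → -71 → -78.
So the next two terms are (60 : -4 : -71) and (97 : -2 : -78).

(60 : -4 : -71), (97 : -2 : -78)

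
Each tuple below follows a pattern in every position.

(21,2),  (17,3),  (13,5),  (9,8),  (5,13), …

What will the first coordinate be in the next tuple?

1

First coordinate — −4 each step: 21, 17, 13, 9, 5 → 1.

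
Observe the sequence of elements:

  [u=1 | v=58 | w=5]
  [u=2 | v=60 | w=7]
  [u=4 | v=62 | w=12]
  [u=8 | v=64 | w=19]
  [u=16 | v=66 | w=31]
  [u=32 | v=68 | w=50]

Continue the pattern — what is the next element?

[u=64 | v=70 | w=81]

U: ×2 each step; 1, 2, 4, 8, 16, 32 → 64.
V: +2 each step, so 58, 60, 62, 64, 66, 68 → 70.
W: each term is the sum of the two before it, so 5, 7, 12, 19, 31, 50 → 81.
Combining the parts gives [u=64 | v=70 | w=81].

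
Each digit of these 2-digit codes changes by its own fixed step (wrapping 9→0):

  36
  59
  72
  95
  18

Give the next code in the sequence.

First digit: 3, 5, 7, 9, 1 → 3 (+2 each step, mod 10).
Second digit: 6, 9, 2, 5, 8 → 1 (+3 each step, mod 10).
Putting it together: 31.

31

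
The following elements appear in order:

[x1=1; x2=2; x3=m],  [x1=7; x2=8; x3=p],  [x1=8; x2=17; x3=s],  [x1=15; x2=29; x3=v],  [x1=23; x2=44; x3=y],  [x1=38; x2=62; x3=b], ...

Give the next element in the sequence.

X1: each term is the sum of the two before it, so 1, 7, 8, 15, 23, 38 → 61.
X2: 2, 8, 17, 29, 44, 62 → 83 (differences are 6, 9, 12, … (increasing by 3 each time)).
X3: m, p, s, v, y, b → e (letters move forward 3 places in the alphabet, wrapping Z→A).
So the next element is [x1=61; x2=83; x3=e].

[x1=61; x2=83; x3=e]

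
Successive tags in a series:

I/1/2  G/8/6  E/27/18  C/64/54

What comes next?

A/125/162

Letter: letters move back 2 places in the alphabet; I, G, E, C → A.
Second component: perfect cubes: 1³, 2³, 3³, …; 1, 8, 27, 64 → 125.
Third component: 2, 6, 18, 54 → 162 (×3 each step).
Putting it together: A/125/162.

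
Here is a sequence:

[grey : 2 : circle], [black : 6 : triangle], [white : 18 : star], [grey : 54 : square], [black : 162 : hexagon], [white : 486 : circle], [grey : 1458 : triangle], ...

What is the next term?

For the shade, repeats grey → black → white: grey, black, white, grey, black, white, grey → black.
Second coordinate goes 2, 6, 18, 54, 162, 486, 1458 → 4374 (×3 each step).
Shape: circle, triangle, star, square, hexagon, circle, triangle → star (repeats circle → triangle → star → square → hexagon).
Combining the parts gives [black : 4374 : star].

[black : 4374 : star]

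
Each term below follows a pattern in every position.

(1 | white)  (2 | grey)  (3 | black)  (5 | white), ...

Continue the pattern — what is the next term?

First component: each term is the sum of the two before it, so 1, 2, 3, 5 → 8.
Shade: white, grey, black, white → grey (repeats white → grey → black).
So the next term is (8 | grey).

(8 | grey)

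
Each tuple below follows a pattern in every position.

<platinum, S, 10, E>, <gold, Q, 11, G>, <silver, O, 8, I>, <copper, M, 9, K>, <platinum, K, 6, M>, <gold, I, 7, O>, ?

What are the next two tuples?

<silver, G, 4, Q>, <copper, E, 5, S>

Metal: repeats platinum → gold → silver → copper, so platinum, gold, silver, copper, platinum, gold → silver → copper.
First letter: letters move back 2 places in the alphabet; S, Q, O, M, K, I → G → E.
Third coordinate goes 10, 11, 8, 9, 6, 7 → 4 → 5 (alternating steps +1, −3, +1, −3, …).
Second letter: E, G, I, K, M, O → Q → S (letters move forward 2 places in the alphabet).
Putting the parts together: <silver, G, 4, Q> and then <copper, E, 5, S>.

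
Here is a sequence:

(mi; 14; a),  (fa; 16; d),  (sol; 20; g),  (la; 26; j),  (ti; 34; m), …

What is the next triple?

(do; 44; p)

For the note, runs through the solfège scale do→ti: mi, fa, sol, la, ti → do.
Second slot goes 14, 16, 20, 26, 34 → 44 (differences are 2, 4, 6, … (increasing by 2 each time)).
Letter: letters move forward 3 places in the alphabet; a, d, g, j, m → p.
Combining the parts gives (do; 44; p).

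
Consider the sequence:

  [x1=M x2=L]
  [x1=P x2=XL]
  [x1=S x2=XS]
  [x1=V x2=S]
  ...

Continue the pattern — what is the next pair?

[x1=Y x2=M]

X1: M, P, S, V → Y (letters move forward 3 places in the alphabet).
For the x2, runs through clothing sizes XS→XL: L, XL, XS, S → M.
Combining the parts gives [x1=Y x2=M].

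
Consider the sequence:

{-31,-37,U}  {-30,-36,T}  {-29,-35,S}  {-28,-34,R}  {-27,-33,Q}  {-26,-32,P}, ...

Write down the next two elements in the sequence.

First part: -31, -30, -29, -28, -27, -26 → -25 → -24 (+1 each step).
For the second part, always 6 less than the first part: -37, -36, -35, -34, -33, -32 → -31 → -30.
Letter — letters move back 1 place in the alphabet: U, T, S, R, Q, P → O → N.
Putting the parts together: {-25,-31,O} and then {-24,-30,N}.

{-25,-31,O}, {-24,-30,N}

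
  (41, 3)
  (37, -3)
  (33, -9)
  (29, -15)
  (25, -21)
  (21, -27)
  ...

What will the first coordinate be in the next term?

First coordinate: 41, 37, 33, 29, 25, 21 → 17 (−4 each step).

17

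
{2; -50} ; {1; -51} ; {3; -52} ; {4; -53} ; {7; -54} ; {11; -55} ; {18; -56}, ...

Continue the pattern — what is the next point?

{29; -57}

First part: each term is the sum of the two before it; 2, 1, 3, 4, 7, 11, 18 → 29.
Second part: -50, -51, -52, -53, -54, -55, -56 → -57 (−1 each step).
So the next point is {29; -57}.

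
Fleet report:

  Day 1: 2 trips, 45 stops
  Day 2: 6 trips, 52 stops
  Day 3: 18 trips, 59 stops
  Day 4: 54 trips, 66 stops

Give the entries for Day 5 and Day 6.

Trips: ×3 each step, so 2, 6, 18, 54 → 162 → 486.
Stops: 45, 52, 59, 66 → 73 → 80 (+7 each step).
So the next two records are 162 trips, 73 stops and 486 trips, 80 stops.

162 trips, 73 stops; 486 trips, 80 stops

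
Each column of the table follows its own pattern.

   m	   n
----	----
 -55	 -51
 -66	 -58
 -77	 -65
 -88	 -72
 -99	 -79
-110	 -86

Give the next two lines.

For the column m, −11 each step: -55, -66, -77, -88, -99, -110 → -121 → -132.
Column n — −7 each step: -51, -58, -65, -72, -79, -86 → -93 → -100.
Putting the parts together: -121  -93 and then -132  -100.

-121  -93; -132  -100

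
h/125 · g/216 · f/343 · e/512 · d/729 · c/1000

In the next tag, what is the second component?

1331

For the second component, perfect cubes: 5³, 6³, 7³, …: 125, 216, 343, 512, 729, 1000 → 1331.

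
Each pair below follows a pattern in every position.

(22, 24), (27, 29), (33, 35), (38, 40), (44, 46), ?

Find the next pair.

(49, 51)

First entry: alternating steps +5, +6, +5, +6, …, so 22, 27, 33, 38, 44 → 49.
For the second entry, always 2 more than the first entry: 24, 29, 35, 40, 46 → 51.
Combining the parts gives (49, 51).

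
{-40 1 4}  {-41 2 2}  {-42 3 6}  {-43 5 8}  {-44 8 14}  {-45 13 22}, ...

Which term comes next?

First component: -40, -41, -42, -43, -44, -45 → -46 (−1 each step).
Second component goes 1, 2, 3, 5, 8, 13 → 21 (each term is the sum of the two before it).
Third component: 4, 2, 6, 8, 14, 22 → 36 (each term is the sum of the two before it).
Putting it together: {-46 21 36}.

{-46 21 36}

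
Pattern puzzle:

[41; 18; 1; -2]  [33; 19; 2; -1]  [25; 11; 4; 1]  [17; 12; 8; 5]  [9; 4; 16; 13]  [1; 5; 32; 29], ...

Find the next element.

[-7; -3; 64; 61]

For the first entry, −8 each step: 41, 33, 25, 17, 9, 1 → -7.
Second entry — alternating steps +1, −8, +1, −8, …: 18, 19, 11, 12, 4, 5 → -3.
Third entry: 1, 2, 4, 8, 16, 32 → 64 (×2 each step).
Fourth entry: always 3 less than the third entry; -2, -1, 1, 5, 13, 29 → 61.
Putting it together: [-7; -3; 64; 61].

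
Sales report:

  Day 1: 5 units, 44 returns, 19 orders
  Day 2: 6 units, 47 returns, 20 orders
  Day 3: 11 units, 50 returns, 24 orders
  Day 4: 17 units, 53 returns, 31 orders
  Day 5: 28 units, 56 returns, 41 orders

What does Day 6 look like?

Units: 5, 6, 11, 17, 28 → 45 (each term is the sum of the two before it).
Returns: +3 each step, so 44, 47, 50, 53, 56 → 59.
Orders: differences are 1, 4, 7, … (increasing by 3 each time), so 19, 20, 24, 31, 41 → 54.
Combining the parts gives 45 units, 59 returns, 54 orders.

45 units, 59 returns, 54 orders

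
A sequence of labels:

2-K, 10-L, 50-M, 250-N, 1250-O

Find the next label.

First component: 2, 10, 50, 250, 1250 → 6250 (×5 each step).
Letter: K, L, M, N, O → P (letters move forward 1 place in the alphabet).
Putting it together: 6250-P.

6250-P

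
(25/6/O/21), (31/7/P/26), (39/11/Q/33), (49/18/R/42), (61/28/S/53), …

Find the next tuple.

(75/41/T/66)

First part: differences are 6, 8, 10, … (increasing by 2 each time), so 25, 31, 39, 49, 61 → 75.
For the second part, differences are 1, 4, 7, … (increasing by 3 each time): 6, 7, 11, 18, 28 → 41.
For the letter, letters move forward 1 place in the alphabet: O, P, Q, R, S → T.
Fourth part — differences are 5, 7, 9, … (increasing by 2 each time): 21, 26, 33, 42, 53 → 66.
Combining the parts gives (75/41/T/66).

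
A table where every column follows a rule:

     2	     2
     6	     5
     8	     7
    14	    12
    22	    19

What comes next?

36  31

First component: each term is the sum of the two before it; 2, 6, 8, 14, 22 → 36.
Second component: each term is the sum of the two before it, so 2, 5, 7, 12, 19 → 31.
Putting it together: 36  31.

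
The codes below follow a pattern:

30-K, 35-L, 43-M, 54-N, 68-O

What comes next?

85-P

First component goes 30, 35, 43, 54, 68 → 85 (differences are 5, 8, 11, … (increasing by 3 each time)).
For the letter, letters move forward 1 place in the alphabet: K, L, M, N, O → P.
Combining the parts gives 85-P.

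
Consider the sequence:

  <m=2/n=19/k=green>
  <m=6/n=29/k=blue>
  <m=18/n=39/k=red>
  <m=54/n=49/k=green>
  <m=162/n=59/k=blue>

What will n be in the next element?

M goes 2, 6, 18, 54, 162 → 486 (×3 each step).
N: +10 each step, so 19, 29, 39, 49, 59 → 69.
K — repeats green → blue → red: green, blue, red, green, blue → red.

69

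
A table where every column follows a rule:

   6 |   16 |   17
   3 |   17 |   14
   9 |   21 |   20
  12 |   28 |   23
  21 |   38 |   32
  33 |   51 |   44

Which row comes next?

First component: each term is the sum of the two before it; 6, 3, 9, 12, 21, 33 → 54.
Second component — differences are 1, 4, 7, … (increasing by 3 each time): 16, 17, 21, 28, 38, 51 → 67.
Third component: always 11 more than the first component, so 17, 14, 20, 23, 32, 44 → 65.
Combining the parts gives 54  67  65.

54  67  65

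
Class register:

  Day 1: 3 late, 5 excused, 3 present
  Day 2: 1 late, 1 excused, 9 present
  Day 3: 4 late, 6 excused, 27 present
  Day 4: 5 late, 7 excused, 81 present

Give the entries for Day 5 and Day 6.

9 late, 13 excused, 243 present; 14 late, 20 excused, 729 present

Late: each term is the sum of the two before it; 3, 1, 4, 5 → 9 → 14.
For the excused, each term is the sum of the two before it: 5, 1, 6, 7 → 13 → 20.
Present goes 3, 9, 27, 81 → 243 → 729 (×3 each step).
So the next two rows are 9 late, 13 excused, 243 present and 14 late, 20 excused, 729 present.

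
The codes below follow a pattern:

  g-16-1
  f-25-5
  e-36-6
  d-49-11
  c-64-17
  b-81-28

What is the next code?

Letter: letters move back 1 place in the alphabet, so g, f, e, d, c, b → a.
Second component: perfect squares: 4², 5², 6², …, so 16, 25, 36, 49, 64, 81 → 100.
For the third component, each term is the sum of the two before it: 1, 5, 6, 11, 17, 28 → 45.
So the next code is a-100-45.

a-100-45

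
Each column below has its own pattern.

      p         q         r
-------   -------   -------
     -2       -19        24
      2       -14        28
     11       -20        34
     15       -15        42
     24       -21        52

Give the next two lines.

28  -16  64; 37  -22  78

Column p: alternating steps +4, +9, +4, +9, …, so -2, 2, 11, 15, 24 → 28 → 37.
For the column q, alternating steps +5, −6, +5, −6, …: -19, -14, -20, -15, -21 → -16 → -22.
Column r: 24, 28, 34, 42, 52 → 64 → 78 (differences are 4, 6, 8, … (increasing by 2 each time)).
So the next two lines are 28  -16  64 and 37  -22  78.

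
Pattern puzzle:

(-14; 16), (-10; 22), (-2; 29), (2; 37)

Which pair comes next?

For the first part, alternating steps +4, +8, +4, +8, …: -14, -10, -2, 2 → 10.
Second part: differences are 6, 7, 8, … (increasing by 1 each time), so 16, 22, 29, 37 → 46.
So the next pair is (10; 46).

(10; 46)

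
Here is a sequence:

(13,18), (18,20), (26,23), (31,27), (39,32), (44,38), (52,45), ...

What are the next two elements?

First value: 13, 18, 26, 31, 39, 44, 52 → 57 → 65 (alternating steps +5, +8, +5, +8, …).
Second value — differences are 2, 3, 4, … (increasing by 1 each time): 18, 20, 23, 27, 32, 38, 45 → 53 → 62.
So the next two elements are (57,53) and (65,62).

(57,53), (65,62)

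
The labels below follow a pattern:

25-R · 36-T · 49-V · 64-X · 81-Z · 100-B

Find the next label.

121-D

First component goes 25, 36, 49, 64, 81, 100 → 121 (perfect squares: 5², 6², 7², …).
Letter: letters move forward 2 places in the alphabet, wrapping Z→A, so R, T, V, X, Z, B → D.
So the next label is 121-D.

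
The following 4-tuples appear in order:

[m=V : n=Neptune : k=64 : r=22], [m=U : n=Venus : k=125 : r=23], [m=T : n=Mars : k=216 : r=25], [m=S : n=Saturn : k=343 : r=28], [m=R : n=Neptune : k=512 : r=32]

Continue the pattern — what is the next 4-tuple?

M: V, U, T, S, R → Q (letters move back 1 place in the alphabet).
N: Neptune, Venus, Mars, Saturn, Neptune → Venus (repeats Neptune → Venus → Mars → Saturn).
K — perfect cubes: 4³, 5³, 6³, …: 64, 125, 216, 343, 512 → 729.
R: differences are 1, 2, 3, … (increasing by 1 each time), so 22, 23, 25, 28, 32 → 37.
Combining the parts gives [m=Q : n=Venus : k=729 : r=37].

[m=Q : n=Venus : k=729 : r=37]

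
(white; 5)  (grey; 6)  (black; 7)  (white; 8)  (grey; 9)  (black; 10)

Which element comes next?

(white; 11)

Shade — repeats white → grey → black: white, grey, black, white, grey, black → white.
Second slot goes 5, 6, 7, 8, 9, 10 → 11 (+1 each step).
Putting it together: (white; 11).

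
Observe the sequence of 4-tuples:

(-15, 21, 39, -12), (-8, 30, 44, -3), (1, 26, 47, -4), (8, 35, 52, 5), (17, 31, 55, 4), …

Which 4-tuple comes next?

First slot — alternating steps +7, +9, +7, +9, …: -15, -8, 1, 8, 17 → 24.
For the second slot, alternating steps +9, −4, +9, −4, …: 21, 30, 26, 35, 31 → 40.
For the third slot, alternating steps +5, +3, +5, +3, …: 39, 44, 47, 52, 55 → 60.
Fourth slot goes -12, -3, -4, 5, 4 → 13 (alternating steps +9, −1, +9, −1, …).
So the next 4-tuple is (24, 40, 60, 13).

(24, 40, 60, 13)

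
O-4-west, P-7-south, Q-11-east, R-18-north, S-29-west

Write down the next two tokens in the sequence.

For the letter, letters move forward 1 place in the alphabet: O, P, Q, R, S → T → U.
Second component: each term is the sum of the two before it, so 4, 7, 11, 18, 29 → 47 → 76.
Direction: repeats west → south → east → north, so west, south, east, north, west → south → east.
Putting the parts together: T-47-south and then U-76-east.

T-47-south then U-76-east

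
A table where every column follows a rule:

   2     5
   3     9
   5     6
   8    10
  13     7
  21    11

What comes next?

First component: 2, 3, 5, 8, 13, 21 → 34 (each term is the sum of the two before it).
Second component — alternating steps +4, −3, +4, −3, …: 5, 9, 6, 10, 7, 11 → 8.
Combining the parts gives 34  8.

34  8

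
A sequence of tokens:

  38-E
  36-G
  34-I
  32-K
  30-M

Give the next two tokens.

28-O, 26-Q

First component: 38, 36, 34, 32, 30 → 28 → 26 (−2 each step).
Letter — letters move forward 2 places in the alphabet: E, G, I, K, M → O → Q.
Putting the parts together: 28-O and then 26-Q.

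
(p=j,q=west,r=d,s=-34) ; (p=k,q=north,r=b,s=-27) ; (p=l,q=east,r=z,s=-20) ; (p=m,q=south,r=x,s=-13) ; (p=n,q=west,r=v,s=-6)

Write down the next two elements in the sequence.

(p=o,q=north,r=t,s=1), (p=p,q=east,r=r,s=8)

P goes j, k, l, m, n → o → p (letters move forward 1 place in the alphabet).
Q: west, north, east, south, west → north → east (repeats west → north → east → south).
R: letters move back 2 places in the alphabet, wrapping A→Z, so d, b, z, x, v → t → r.
S goes -34, -27, -20, -13, -6 → 1 → 8 (+7 each step).
Putting the parts together: (p=o,q=north,r=t,s=1) and then (p=p,q=east,r=r,s=8).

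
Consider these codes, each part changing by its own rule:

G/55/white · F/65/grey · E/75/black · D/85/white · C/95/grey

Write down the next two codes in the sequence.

Letter: letters move back 1 place in the alphabet; G, F, E, D, C → B → A.
Second component: +10 each step, so 55, 65, 75, 85, 95 → 105 → 115.
For the shade, repeats white → grey → black: white, grey, black, white, grey → black → white.
Putting the parts together: B/105/black and then A/115/white.

B/105/black, A/115/white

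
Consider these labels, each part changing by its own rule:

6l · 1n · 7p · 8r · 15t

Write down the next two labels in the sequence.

For the first component, each term is the sum of the two before it: 6, 1, 7, 8, 15 → 23 → 38.
For the letter, letters move forward 2 places in the alphabet: l, n, p, r, t → v → x.
Putting the parts together: 23v and then 38x.

23v then 38x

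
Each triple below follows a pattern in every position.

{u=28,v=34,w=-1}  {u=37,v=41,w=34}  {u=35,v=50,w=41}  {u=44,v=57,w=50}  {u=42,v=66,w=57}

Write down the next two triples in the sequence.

U: alternating steps +9, −2, +9, −2, …, so 28, 37, 35, 44, 42 → 51 → 49.
V — alternating steps +7, +9, +7, +9, …: 34, 41, 50, 57, 66 → 73 → 82.
W: always the previous value of the v, so -1, 34, 41, 50, 57 → 66 → 73.
Putting the parts together: {u=51,v=73,w=66} and then {u=49,v=82,w=73}.

{u=51,v=73,w=66}, {u=49,v=82,w=73}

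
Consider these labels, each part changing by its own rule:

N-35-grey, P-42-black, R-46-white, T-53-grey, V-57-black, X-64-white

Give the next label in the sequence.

Letter: letters move forward 2 places in the alphabet, so N, P, R, T, V, X → Z.
Second component — alternating steps +7, +4, +7, +4, …: 35, 42, 46, 53, 57, 64 → 68.
For the shade, repeats grey → black → white: grey, black, white, grey, black, white → grey.
Putting it together: Z-68-grey.

Z-68-grey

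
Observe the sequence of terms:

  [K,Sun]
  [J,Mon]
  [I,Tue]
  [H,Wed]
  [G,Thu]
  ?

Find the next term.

Letter: letters move back 1 place in the alphabet; K, J, I, H, G → F.
Day: runs through the weekdays Mon→Sun, so Sun, Mon, Tue, Wed, Thu → Fri.
Putting it together: [F,Fri].

[F,Fri]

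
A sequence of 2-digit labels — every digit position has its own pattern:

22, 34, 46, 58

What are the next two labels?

60, 72

For the first digit, +1 each step, mod 10: 2, 3, 4, 5 → 6 → 7.
Second digit: +2 each step, mod 10; 2, 4, 6, 8 → 0 → 2.
Putting the parts together: 60 and then 72.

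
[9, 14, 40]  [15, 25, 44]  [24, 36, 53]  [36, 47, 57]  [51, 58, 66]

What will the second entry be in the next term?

First entry — differences are 6, 9, 12, … (increasing by 3 each time): 9, 15, 24, 36, 51 → 69.
For the second entry, +11 each step: 14, 25, 36, 47, 58 → 69.
Third entry: 40, 44, 53, 57, 66 → 70 (alternating steps +4, +9, +4, +9, …).

69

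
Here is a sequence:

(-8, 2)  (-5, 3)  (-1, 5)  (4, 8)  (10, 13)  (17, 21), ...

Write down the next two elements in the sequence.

First coordinate: differences are 3, 4, 5, … (increasing by 1 each time); -8, -5, -1, 4, 10, 17 → 25 → 34.
Second coordinate goes 2, 3, 5, 8, 13, 21 → 34 → 55 (each term is the sum of the two before it).
Putting the parts together: (25, 34) and then (34, 55).

(25, 34), (34, 55)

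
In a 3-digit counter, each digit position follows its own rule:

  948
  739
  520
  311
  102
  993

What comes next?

First digit goes 9, 7, 5, 3, 1, 9 → 7 (−2 each step, mod 10).
Second digit: −1 each step, mod 10; 4, 3, 2, 1, 0, 9 → 8.
Third digit — +1 each step, mod 10: 8, 9, 0, 1, 2, 3 → 4.
Putting it together: 784.

784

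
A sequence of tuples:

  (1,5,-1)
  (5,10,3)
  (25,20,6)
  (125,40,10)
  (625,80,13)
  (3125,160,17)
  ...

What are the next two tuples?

First part: 1, 5, 25, 125, 625, 3125 → 15625 → 78125 (×5 each step).
Second part: 5, 10, 20, 40, 80, 160 → 320 → 640 (×2 each step).
Third part goes -1, 3, 6, 10, 13, 17 → 20 → 24 (alternating steps +4, +3, +4, +3, …).
Putting the parts together: (15625,320,20) and then (78125,640,24).

(15625,320,20), (78125,640,24)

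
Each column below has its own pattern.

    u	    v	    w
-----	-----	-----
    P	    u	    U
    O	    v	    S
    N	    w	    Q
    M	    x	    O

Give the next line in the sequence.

Column u goes P, O, N, M → L (letters move back 1 place in the alphabet).
Column v — letters move forward 1 place in the alphabet: u, v, w, x → y.
Column w — letters move back 2 places in the alphabet: U, S, Q, O → M.
So the next line is L  y  M.

L  y  M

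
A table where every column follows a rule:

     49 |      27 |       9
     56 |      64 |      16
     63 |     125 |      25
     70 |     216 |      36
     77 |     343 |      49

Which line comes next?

84  512  64

For the first component, +7 each step: 49, 56, 63, 70, 77 → 84.
Second component — perfect cubes: 3³, 4³, 5³, …: 27, 64, 125, 216, 343 → 512.
Third component: perfect squares: 3², 4², 5², …, so 9, 16, 25, 36, 49 → 64.
Combining the parts gives 84  512  64.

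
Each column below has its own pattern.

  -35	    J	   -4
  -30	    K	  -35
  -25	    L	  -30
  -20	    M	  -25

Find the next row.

-15  N  -20

For the first component, +5 each step: -35, -30, -25, -20 → -15.
Letter goes J, K, L, M → N (letters move forward 1 place in the alphabet).
Third component — always the previous value of the first component: -4, -35, -30, -25 → -20.
So the next row is -15  N  -20.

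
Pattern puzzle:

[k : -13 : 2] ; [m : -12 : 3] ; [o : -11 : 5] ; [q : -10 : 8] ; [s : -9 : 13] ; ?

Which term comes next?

Letter: letters move forward 2 places in the alphabet, so k, m, o, q, s → u.
Second component: -13, -12, -11, -10, -9 → -8 (+1 each step).
Third component: each term is the sum of the two before it; 2, 3, 5, 8, 13 → 21.
Combining the parts gives [u : -8 : 21].

[u : -8 : 21]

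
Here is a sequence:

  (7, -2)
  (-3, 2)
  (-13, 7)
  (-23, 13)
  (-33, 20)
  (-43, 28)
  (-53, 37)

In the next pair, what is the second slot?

47

Second slot — differences are 4, 5, 6, … (increasing by 1 each time): -2, 2, 7, 13, 20, 28, 37 → 47.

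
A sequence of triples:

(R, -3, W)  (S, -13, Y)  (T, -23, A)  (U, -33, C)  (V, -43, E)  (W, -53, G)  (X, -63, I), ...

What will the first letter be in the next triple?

Y

First letter goes R, S, T, U, V, W, X → Y (letters move forward 1 place in the alphabet).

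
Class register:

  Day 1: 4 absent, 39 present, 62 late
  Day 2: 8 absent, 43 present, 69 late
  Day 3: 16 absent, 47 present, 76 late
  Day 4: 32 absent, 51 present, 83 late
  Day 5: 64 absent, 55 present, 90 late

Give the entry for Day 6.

128 absent, 59 present, 97 late

Absent: ×2 each step; 4, 8, 16, 32, 64 → 128.
Present: +4 each step, so 39, 43, 47, 51, 55 → 59.
Late — +7 each step: 62, 69, 76, 83, 90 → 97.
So the next row is 128 absent, 59 present, 97 late.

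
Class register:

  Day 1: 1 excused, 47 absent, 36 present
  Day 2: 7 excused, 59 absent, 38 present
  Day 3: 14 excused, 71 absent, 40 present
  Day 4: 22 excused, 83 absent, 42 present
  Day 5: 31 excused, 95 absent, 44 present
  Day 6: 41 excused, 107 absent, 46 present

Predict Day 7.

52 excused, 119 absent, 48 present

For the excused, differences are 6, 7, 8, … (increasing by 1 each time): 1, 7, 14, 22, 31, 41 → 52.
Absent: +12 each step; 47, 59, 71, 83, 95, 107 → 119.
For the present, +2 each step: 36, 38, 40, 42, 44, 46 → 48.
So the next record is 52 excused, 119 absent, 48 present.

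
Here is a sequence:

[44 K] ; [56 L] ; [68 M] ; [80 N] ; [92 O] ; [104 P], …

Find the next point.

First coordinate goes 44, 56, 68, 80, 92, 104 → 116 (+12 each step).
Letter: letters move forward 1 place in the alphabet, so K, L, M, N, O, P → Q.
Putting it together: [116 Q].

[116 Q]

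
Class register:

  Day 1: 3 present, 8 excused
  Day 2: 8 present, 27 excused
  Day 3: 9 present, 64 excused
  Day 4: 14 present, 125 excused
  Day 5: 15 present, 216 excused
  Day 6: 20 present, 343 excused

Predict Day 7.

For the present, alternating steps +5, +1, +5, +1, …: 3, 8, 9, 14, 15, 20 → 21.
Excused: perfect cubes: 2³, 3³, 4³, …, so 8, 27, 64, 125, 216, 343 → 512.
Combining the parts gives 21 present, 512 excused.

21 present, 512 excused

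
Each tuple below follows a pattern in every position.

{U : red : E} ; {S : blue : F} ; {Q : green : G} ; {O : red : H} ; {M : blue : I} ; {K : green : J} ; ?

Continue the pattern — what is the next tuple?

{I : red : K}

For the first letter, letters move back 2 places in the alphabet: U, S, Q, O, M, K → I.
Colour: red, blue, green, red, blue, green → red (repeats red → blue → green).
Second letter: E, F, G, H, I, J → K (letters move forward 1 place in the alphabet).
Combining the parts gives {I : red : K}.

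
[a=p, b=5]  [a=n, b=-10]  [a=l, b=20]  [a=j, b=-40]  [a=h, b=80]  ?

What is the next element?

A: p, n, l, j, h → f (letters move back 2 places in the alphabet).
B — ×(-2) each step: 5, -10, 20, -40, 80 → -160.
Combining the parts gives [a=f, b=-160].

[a=f, b=-160]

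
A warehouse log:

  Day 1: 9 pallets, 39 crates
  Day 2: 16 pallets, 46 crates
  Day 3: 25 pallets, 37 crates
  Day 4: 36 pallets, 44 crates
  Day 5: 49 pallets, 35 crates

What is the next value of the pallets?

64

Pallets: perfect squares: 3², 4², 5², …; 9, 16, 25, 36, 49 → 64.
Crates — alternating steps +7, −9, +7, −9, …: 39, 46, 37, 44, 35 → 42.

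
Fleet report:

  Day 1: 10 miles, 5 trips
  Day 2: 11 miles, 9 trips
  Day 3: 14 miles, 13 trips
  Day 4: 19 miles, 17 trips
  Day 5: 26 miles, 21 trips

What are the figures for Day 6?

35 miles, 25 trips

Miles goes 10, 11, 14, 19, 26 → 35 (differences are 1, 3, 5, … (increasing by 2 each time)).
Trips goes 5, 9, 13, 17, 21 → 25 (+4 each step).
So the next row is 35 miles, 25 trips.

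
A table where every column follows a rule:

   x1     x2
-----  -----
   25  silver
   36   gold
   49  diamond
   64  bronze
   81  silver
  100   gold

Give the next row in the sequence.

Column x1 — perfect squares: 5², 6², 7², …: 25, 36, 49, 64, 81, 100 → 121.
Column x2: repeats silver → gold → diamond → bronze; silver, gold, diamond, bronze, silver, gold → diamond.
Combining the parts gives 121  diamond.

121  diamond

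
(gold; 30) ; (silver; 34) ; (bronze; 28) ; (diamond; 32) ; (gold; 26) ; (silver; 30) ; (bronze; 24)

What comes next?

(diamond; 28)

For the rank, repeats gold → silver → bronze → diamond: gold, silver, bronze, diamond, gold, silver, bronze → diamond.
Second entry — alternating steps +4, −6, +4, −6, …: 30, 34, 28, 32, 26, 30, 24 → 28.
Combining the parts gives (diamond; 28).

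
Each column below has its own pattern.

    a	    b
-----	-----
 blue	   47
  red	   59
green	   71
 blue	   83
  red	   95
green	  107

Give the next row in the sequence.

blue  119

Column a: blue, red, green, blue, red, green → blue (repeats blue → red → green).
For the column b, +12 each step: 47, 59, 71, 83, 95, 107 → 119.
Putting it together: blue  119.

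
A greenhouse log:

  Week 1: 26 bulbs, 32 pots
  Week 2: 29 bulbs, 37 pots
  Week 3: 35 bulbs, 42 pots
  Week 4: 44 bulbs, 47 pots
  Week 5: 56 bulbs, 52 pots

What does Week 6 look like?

71 bulbs, 57 pots

Bulbs — differences are 3, 6, 9, … (increasing by 3 each time): 26, 29, 35, 44, 56 → 71.
Pots: 32, 37, 42, 47, 52 → 57 (+5 each step).
Combining the parts gives 71 bulbs, 57 pots.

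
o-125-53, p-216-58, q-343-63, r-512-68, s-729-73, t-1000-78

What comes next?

Letter: letters move forward 1 place in the alphabet, so o, p, q, r, s, t → u.
For the second component, perfect cubes: 5³, 6³, 7³, …: 125, 216, 343, 512, 729, 1000 → 1331.
Third component: +5 each step, so 53, 58, 63, 68, 73, 78 → 83.
So the next code is u-1331-83.

u-1331-83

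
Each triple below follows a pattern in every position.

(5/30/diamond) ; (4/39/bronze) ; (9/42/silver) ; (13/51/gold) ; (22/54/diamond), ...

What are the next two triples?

(35/63/bronze), (57/66/silver)

First value: 5, 4, 9, 13, 22 → 35 → 57 (each term is the sum of the two before it).
For the second value, alternating steps +9, +3, +9, +3, …: 30, 39, 42, 51, 54 → 63 → 66.
Rank goes diamond, bronze, silver, gold, diamond → bronze → silver (repeats diamond → bronze → silver → gold).
So the next two triples are (35/63/bronze) and (57/66/silver).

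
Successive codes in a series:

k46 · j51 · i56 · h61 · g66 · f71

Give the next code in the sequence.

e76

Letter: letters move back 1 place in the alphabet, so k, j, i, h, g, f → e.
Second component: +5 each step; 46, 51, 56, 61, 66, 71 → 76.
So the next code is e76.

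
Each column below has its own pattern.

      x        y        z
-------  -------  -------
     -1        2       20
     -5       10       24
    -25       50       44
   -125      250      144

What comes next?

-625  1250  644

For the column x, ×5 each step: -1, -5, -25, -125 → -625.
Column y: 2, 10, 50, 250 → 1250 (×5 each step).
Column z goes 20, 24, 44, 144 → 644 (together with the column x always sums to 19).
So the next line is -625  1250  644.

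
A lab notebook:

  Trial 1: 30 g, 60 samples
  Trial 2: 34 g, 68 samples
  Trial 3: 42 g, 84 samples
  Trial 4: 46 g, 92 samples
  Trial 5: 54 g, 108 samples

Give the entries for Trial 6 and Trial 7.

G: 30, 34, 42, 46, 54 → 58 → 66 (alternating steps +4, +8, +4, +8, …).
Samples: always 2 × the g, so 60, 68, 84, 92, 108 → 116 → 132.
Putting the parts together: 58 g, 116 samples and then 66 g, 132 samples.

58 g, 116 samples; 66 g, 132 samples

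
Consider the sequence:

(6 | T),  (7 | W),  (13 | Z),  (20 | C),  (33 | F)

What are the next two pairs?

(53 | I), (86 | L)

First part: 6, 7, 13, 20, 33 → 53 → 86 (each term is the sum of the two before it).
Letter: letters move forward 3 places in the alphabet, wrapping Z→A; T, W, Z, C, F → I → L.
Putting the parts together: (53 | I) and then (86 | L).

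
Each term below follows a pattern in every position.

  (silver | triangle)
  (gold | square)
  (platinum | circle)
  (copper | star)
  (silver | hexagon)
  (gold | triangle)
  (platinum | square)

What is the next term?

For the metal, repeats silver → gold → platinum → copper: silver, gold, platinum, copper, silver, gold, platinum → copper.
Shape: repeats triangle → square → circle → star → hexagon, so triangle, square, circle, star, hexagon, triangle, square → circle.
Combining the parts gives (copper | circle).

(copper | circle)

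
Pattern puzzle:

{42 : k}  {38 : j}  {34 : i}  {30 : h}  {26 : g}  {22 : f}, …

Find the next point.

First entry: 42, 38, 34, 30, 26, 22 → 18 (−4 each step).
Letter — letters move back 1 place in the alphabet: k, j, i, h, g, f → e.
Combining the parts gives {18 : e}.

{18 : e}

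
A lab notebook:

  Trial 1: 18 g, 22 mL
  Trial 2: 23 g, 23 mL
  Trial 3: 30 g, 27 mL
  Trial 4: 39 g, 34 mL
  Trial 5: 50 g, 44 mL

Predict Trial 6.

G goes 18, 23, 30, 39, 50 → 63 (differences are 5, 7, 9, … (increasing by 2 each time)).
ML — differences are 1, 4, 7, … (increasing by 3 each time): 22, 23, 27, 34, 44 → 57.
Combining the parts gives 63 g, 57 mL.

63 g, 57 mL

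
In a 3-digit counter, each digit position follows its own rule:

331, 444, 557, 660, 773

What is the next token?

For the first digit, +1 each step, mod 10: 3, 4, 5, 6, 7 → 8.
Second digit: +1 each step, mod 10; 3, 4, 5, 6, 7 → 8.
Third digit — +3 each step, mod 10: 1, 4, 7, 0, 3 → 6.
Combining the parts gives 886.

886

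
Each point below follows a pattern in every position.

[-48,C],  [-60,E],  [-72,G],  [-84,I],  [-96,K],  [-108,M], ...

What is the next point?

[-120,O]

First value: −12 each step, so -48, -60, -72, -84, -96, -108 → -120.
For the letter, letters move forward 2 places in the alphabet: C, E, G, I, K, M → O.
Putting it together: [-120,O].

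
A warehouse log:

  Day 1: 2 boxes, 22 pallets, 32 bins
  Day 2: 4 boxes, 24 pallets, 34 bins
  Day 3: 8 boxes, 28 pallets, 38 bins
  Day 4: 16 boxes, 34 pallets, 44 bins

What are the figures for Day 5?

32 boxes, 42 pallets, 52 bins

Boxes: 2, 4, 8, 16 → 32 (×2 each step).
For the pallets, differences are 2, 4, 6, … (increasing by 2 each time): 22, 24, 28, 34 → 42.
For the bins, always 10 more than the pallets: 32, 34, 38, 44 → 52.
Putting it together: 32 boxes, 42 pallets, 52 bins.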